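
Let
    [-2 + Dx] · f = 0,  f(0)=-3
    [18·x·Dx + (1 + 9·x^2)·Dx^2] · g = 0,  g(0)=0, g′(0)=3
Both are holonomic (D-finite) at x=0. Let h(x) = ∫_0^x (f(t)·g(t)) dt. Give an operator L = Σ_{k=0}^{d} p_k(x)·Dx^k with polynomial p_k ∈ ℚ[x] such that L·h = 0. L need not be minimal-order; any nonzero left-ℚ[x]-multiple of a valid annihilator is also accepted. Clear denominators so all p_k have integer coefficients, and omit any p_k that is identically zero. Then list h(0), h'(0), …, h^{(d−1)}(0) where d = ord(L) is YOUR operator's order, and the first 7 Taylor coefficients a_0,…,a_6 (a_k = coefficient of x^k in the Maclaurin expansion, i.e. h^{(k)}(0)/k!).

f: a_k = -3, -6, -6, -4, -2, -4/5, -4/15, …
g: a_k = 0, 3, 0, -9, 0, 243/5, 0, …
Sym-product of L_f,L_g gives L₀ (≤ ord 2).
Integrate: L := L₀·Dx.
L = (4 - 36·x + 36·x^2)·Dx + (-4 + 18·x - 36·x^2)·Dx^2 + (1 + 9·x^2)·Dx^3  (order 3).
h: a_k = 0, 0, -9/2, -6, 9/4, 42/5, -163/10, …
ICs: h(0) = 0, h′(0) = 0, h′′(0) = -9.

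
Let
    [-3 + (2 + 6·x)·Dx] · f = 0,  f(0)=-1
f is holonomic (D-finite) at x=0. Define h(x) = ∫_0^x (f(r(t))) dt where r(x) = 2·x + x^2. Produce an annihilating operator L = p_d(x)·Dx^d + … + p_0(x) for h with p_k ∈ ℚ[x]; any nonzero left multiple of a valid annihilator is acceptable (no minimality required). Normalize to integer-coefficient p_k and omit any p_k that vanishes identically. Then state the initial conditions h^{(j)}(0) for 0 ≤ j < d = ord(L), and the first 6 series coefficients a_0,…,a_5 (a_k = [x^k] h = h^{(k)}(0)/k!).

L = (-3 - 3·x)·Dx + (1 + 6·x + 3·x^2)·Dx^2  (order 2).
h: a_k = 0, -1, -3/2, 1, -9/4, 63/10, …
ICs: h(0) = 0, h′(0) = -1.

f: a_k = -1, -3/2, 9/8, -27/16, 405/128, -1701/256, …
Substitute x→r, Dx→(1/r')Dx; clear ⇒ L₀.
h=∫h₀ ⇒ L = L₀·Dx.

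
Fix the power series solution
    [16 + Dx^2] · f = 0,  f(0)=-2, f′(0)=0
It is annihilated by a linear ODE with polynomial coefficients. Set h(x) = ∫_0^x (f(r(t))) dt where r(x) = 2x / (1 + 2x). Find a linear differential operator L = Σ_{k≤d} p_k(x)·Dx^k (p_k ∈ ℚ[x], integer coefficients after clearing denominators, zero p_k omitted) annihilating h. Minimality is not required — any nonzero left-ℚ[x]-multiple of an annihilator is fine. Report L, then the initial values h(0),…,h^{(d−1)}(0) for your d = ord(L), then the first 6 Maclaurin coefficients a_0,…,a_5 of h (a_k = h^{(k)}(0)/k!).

L = 64·Dx + (4 + 24·x + 48·x^2 + 32·x^3)·Dx^2 + (1 + 8·x + 24·x^2 + 32·x^3 + 16·x^4)·Dx^3  (order 3).
h: a_k = 0, -2, 0, 64/3, -64, 256/3, …
ICs: h(0) = 0, h′(0) = -2, h′′(0) = 0.

f: a_k = -2, 0, 16, 0, -64/3, 0, …
L₀ from L_f via x↦r, Dx↦r'^{-1}Dx.
h=∫h₀ ⇒ L = L₀·Dx.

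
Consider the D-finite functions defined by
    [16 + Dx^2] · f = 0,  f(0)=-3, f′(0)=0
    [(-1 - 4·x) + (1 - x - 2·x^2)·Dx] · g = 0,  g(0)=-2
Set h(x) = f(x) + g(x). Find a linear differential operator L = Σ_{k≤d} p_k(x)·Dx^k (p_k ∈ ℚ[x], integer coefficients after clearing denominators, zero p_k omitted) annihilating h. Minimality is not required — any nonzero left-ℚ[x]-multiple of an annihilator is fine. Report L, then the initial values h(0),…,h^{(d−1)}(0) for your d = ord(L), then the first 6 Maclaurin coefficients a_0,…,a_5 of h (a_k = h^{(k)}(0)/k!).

f: a_k = -3, 0, 24, 0, -32, 0, …
g: a_k = -2, -2, -6, -10, -22, -42, …
L₀ := lclm(L_f,L_g); ord L₀ ≤ 2+1.
L = (-368 - 1408·x + 256·x^2 - 512·x^3 - 2560·x^4 - 2048·x^5) + (176 - 336·x - 384·x^2 + 1024·x^3 + 384·x^4 - 1536·x^5 - 1024·x^6)·Dx + (-23 - 88·x + 16·x^2 - 32·x^3 - 160·x^4 - 128·x^5)·Dx^2 + (11 - 21·x - 24·x^2 + 64·x^3 + 24·x^4 - 96·x^5 - 64·x^6)·Dx^3  (order 3).
h: a_k = -5, -2, 18, -10, -54, -42, …
ICs: h(0) = -5, h′(0) = -2, h′′(0) = 36.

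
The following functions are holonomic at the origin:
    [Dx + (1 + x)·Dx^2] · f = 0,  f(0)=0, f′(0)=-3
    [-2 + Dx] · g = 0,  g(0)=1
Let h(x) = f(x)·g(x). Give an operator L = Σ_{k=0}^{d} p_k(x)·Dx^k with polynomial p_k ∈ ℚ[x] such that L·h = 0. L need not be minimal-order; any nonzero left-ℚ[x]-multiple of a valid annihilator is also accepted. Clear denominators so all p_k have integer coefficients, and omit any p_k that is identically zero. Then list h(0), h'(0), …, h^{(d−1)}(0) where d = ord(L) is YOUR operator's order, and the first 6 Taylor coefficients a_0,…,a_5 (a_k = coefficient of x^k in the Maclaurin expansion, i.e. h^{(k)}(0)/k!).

L = (2 + 4·x) + (-3 - 4·x)·Dx + (1 + x)·Dx^2  (order 2).
h: a_k = 0, -3, -9/2, -4, -9/4, -11/10, …
ICs: h(0) = 0, h′(0) = -3.

f: a_k = 0, -3, 3/2, -1, 3/4, -3/5, …
g: a_k = 1, 2, 2, 4/3, 2/3, 4/15, …
h₀=f·g: eliminate ⇒ L₀, order ≤ 2·1.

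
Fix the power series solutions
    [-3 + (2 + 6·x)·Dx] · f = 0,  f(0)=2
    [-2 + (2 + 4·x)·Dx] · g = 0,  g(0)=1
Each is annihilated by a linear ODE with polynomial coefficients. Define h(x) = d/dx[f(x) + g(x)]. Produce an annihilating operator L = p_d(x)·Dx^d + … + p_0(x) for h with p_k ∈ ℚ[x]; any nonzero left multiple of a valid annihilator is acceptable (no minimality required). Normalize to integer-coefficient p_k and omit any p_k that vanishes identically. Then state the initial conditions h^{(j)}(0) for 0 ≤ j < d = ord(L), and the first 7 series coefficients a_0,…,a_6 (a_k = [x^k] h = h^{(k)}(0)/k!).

f: a_k = 2, 3, -9/4, 27/8, -405/64, 1701/128, -15309/512, …
g: a_k = 1, 1, -1/2, 1/2, -5/8, 7/8, -21/16, …
Sum ⇒ L₀ = lclm(L_f,L_g) in ℚ(x)⟨Dx⟩.
Differentiate: ansatz ord ≤ ord L₀ ⇒ L.
L = -9 + (-15 - 36·x)·Dx + (-2 - 10·x - 12·x^2)·Dx^2  (order 2).
h: a_k = 4, -11/2, 93/8, -445/16, 9065/128, -47943/256, 519981/1024, …
ICs: h(0) = 4, h′(0) = -11/2.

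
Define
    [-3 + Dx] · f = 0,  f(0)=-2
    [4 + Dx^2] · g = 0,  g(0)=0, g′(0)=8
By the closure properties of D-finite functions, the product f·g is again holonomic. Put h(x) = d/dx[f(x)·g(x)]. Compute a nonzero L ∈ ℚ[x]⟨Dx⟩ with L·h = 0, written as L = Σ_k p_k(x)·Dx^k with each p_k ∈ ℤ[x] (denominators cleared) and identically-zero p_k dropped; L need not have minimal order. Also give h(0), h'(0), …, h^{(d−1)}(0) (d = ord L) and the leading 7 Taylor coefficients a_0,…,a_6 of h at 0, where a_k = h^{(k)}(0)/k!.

f: a_k = -2, -6, -9, -9, -27/4, -81/20, -81/40, …
g: a_k = 0, 8, 0, -16/3, 0, 16/15, 0, …
Sym-product of L_f,L_g gives L₀ (≤ ord 2).
Differentiate: ansatz ord ≤ ord L₀ ⇒ L.
L = 13 - 6·Dx + Dx^2  (order 2).
h: a_k = -16, -96, -184, -160, -122/3, 276/5, 3277/45, …
ICs: h(0) = -16, h′(0) = -96.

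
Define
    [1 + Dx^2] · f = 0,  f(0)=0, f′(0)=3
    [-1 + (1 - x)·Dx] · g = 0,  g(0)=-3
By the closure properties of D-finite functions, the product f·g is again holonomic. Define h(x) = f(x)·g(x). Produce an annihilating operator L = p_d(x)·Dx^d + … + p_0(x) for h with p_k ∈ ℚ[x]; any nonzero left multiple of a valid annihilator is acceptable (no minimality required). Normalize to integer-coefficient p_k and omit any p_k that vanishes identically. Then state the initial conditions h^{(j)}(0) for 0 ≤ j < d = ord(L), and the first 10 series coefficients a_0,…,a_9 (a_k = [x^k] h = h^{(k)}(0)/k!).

L = (-1 + x) + 2·Dx + (-1 + x)·Dx^2  (order 2).
h: a_k = 0, -9, -9, -15/2, -15/2, -303/40, -303/40, -4241/560, -4241/560, -305353/40320, …
ICs: h(0) = 0, h′(0) = -9.

f: a_k = 0, 3, 0, -1/2, 0, 1/40, 0, -1/1680, 0, 1/120960, …
g: a_k = -3, -3, -3, -3, -3, -3, -3, -3, -3, -3, …
Product ⇒ symmetric product L₀, ord ≤ 2.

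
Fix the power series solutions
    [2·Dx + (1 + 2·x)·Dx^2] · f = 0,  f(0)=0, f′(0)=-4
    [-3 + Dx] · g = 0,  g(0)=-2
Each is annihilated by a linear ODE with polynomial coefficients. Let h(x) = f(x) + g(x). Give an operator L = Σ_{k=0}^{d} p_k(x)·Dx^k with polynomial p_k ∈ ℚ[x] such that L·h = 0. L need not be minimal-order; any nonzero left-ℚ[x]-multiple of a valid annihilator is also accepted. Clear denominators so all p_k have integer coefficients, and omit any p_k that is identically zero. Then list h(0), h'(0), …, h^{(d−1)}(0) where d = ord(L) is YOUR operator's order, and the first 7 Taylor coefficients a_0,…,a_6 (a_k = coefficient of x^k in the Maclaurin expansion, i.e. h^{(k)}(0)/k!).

f: a_k = 0, -4, 4, -16/3, 8, -64/5, 64/3, …
g: a_k = -2, -6, -9, -9, -27/4, -81/20, -81/40, …
f+g: L₀ = lclm(L_f,L_g), ord ≤ 2+1.
L = (-42 - 36·x)·Dx + (-1 - 36·x - 36·x^2)·Dx^2 + (5 + 16·x + 12·x^2)·Dx^3  (order 3).
h: a_k = -2, -10, -5, -43/3, 5/4, -337/20, 2317/120, …
ICs: h(0) = -2, h′(0) = -10, h′′(0) = -10.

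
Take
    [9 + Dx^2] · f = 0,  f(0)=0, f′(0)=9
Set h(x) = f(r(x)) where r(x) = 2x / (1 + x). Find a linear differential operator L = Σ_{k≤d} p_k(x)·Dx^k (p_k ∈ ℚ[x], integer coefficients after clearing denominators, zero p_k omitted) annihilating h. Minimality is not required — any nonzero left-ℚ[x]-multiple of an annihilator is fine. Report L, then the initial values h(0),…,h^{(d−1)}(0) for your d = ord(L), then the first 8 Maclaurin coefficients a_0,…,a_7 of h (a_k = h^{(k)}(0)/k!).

L = 36 + (2 + 6·x + 6·x^2 + 2·x^3)·Dx + (1 + 4·x + 6·x^2 + 4·x^3 + x^4)·Dx^2  (order 2).
h: a_k = 0, 18, -18, -90, 306, -2178/5, 90, 40158/35, …
ICs: h(0) = 0, h′(0) = 18.

f: a_k = 0, 9, 0, -27/2, 0, 243/40, 0, -729/560, …
Substitute x→r, Dx→(1/r')Dx; clear ⇒ L₀.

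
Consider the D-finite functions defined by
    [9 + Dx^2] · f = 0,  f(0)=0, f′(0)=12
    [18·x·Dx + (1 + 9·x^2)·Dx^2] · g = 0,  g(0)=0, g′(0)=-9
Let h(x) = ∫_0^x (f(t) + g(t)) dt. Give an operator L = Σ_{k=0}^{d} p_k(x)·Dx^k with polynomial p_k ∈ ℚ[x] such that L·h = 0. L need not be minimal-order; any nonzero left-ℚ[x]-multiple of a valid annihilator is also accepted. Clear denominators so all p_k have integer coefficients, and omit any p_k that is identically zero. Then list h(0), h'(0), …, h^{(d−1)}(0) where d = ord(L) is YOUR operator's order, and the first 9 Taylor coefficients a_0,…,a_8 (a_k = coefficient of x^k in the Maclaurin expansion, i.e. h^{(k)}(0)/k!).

L = (-1782·x + 20412·x^3 + 13122·x^5)·Dx^2 + (-9 + 567·x^2 + 6561·x^4 + 6561·x^6)·Dx^3 + (-198·x + 2268·x^3 + 1458·x^5)·Dx^4 + (-1 + 63·x^2 + 729·x^4 + 729·x^6)·Dx^5  (order 5).
h: a_k = 0, 0, 3/2, 0, 9/4, 0, -459/20, 0, 18711/160, …
ICs: h(0) = 0, h′(0) = 0, h′′(0) = 3, h′′′(0) = 0, h′′′′(0) = 54.

f: a_k = 0, 12, 0, -18, 0, 81/10, 0, -243/140, 0, …
g: a_k = 0, -9, 0, 27, 0, -729/5, 0, 6561/7, 0, …
f+g: L₀ = lclm(L_f,L_g), ord ≤ 2+2.
∫: right-multiply L₀ by Dx.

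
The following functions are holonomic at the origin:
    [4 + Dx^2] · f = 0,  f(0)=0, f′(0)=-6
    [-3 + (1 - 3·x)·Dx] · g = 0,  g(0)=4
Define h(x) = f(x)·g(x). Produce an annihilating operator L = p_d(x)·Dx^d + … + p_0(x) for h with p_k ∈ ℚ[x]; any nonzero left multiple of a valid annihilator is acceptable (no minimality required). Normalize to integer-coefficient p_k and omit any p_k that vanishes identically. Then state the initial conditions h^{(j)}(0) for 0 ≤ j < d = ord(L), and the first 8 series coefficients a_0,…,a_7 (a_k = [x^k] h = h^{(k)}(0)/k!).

L = (-4 + 12·x) + 6·Dx + (-1 + 3·x)·Dx^2  (order 2).
h: a_k = 0, -24, -72, -200, -600, -9016/5, -27048/5, -1703992/105, …
ICs: h(0) = 0, h′(0) = -24.

f: a_k = 0, -6, 0, 4, 0, -4/5, 0, 8/105, …
g: a_k = 4, 12, 36, 108, 324, 972, 2916, 8748, …
Product ⇒ symmetric product L₀, ord ≤ 2.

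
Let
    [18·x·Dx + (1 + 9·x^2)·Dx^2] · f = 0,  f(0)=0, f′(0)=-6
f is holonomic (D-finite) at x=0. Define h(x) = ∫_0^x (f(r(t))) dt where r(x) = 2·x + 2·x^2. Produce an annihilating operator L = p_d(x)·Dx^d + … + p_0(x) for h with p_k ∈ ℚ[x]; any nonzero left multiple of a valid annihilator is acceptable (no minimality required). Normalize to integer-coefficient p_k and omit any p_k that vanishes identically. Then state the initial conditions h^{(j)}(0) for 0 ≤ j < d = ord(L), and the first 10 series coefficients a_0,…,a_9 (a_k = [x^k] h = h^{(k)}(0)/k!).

L = (-2 + 72·x + 288·x^2 + 432·x^3 + 216·x^4)·Dx^2 + (1 + 2·x + 36·x^2 + 144·x^3 + 180·x^4 + 72·x^5)·Dx^3  (order 3).
h: a_k = 0, 0, -6, -4, 36, 432/5, -2232/5, -15408/7, 42768/7, 58752, …
ICs: h(0) = 0, h′(0) = 0, h′′(0) = -12.

f: a_k = 0, -6, 0, 18, 0, -486/5, 0, 4374/7, 0, -4374, …
h₀=f(r): pull back L_f along r ⇒ L₀.
h=∫h₀ ⇒ L = L₀·Dx.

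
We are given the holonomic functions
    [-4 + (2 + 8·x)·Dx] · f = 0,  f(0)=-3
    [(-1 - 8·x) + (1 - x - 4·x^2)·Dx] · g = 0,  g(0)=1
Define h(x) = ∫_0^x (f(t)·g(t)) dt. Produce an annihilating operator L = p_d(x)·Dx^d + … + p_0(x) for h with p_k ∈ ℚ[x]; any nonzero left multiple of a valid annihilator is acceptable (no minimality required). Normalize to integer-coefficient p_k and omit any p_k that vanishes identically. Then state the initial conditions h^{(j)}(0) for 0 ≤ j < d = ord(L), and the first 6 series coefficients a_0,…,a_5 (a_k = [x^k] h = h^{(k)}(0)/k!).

L = (3 + 10·x + 24·x^2)·Dx + (-1 - 3·x + 8·x^2 + 16·x^3)·Dx^2  (order 2).
h: a_k = 0, -3, -9/2, -5, -63/4, -93/5, …
ICs: h(0) = 0, h′(0) = -3.

f: a_k = -3, -6, 6, -12, 30, -84, …
g: a_k = 1, 1, 5, 9, 29, 65, …
h₀=f·g: eliminate ⇒ L₀, order ≤ 1·1.
h=∫₀ˣh₀: take L = L₀·Dx.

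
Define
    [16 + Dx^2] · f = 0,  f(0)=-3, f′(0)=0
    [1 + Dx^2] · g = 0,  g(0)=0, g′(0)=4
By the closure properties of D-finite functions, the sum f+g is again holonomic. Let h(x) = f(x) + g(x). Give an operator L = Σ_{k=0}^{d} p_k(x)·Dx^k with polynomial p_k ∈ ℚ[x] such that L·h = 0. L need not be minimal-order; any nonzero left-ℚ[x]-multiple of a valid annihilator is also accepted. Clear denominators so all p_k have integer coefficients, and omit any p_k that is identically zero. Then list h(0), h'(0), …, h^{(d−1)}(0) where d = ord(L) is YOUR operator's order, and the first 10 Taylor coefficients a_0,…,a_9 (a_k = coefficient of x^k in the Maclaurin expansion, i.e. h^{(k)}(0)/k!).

L = 16 + 17·Dx^2 + Dx^4  (order 4).
h: a_k = -3, 4, 24, -2/3, -32, 1/30, 256/15, -1/1260, -512/105, 1/90720, …
ICs: h(0) = -3, h′(0) = 4, h′′(0) = 48, h′′′(0) = -4.

f: a_k = -3, 0, 24, 0, -32, 0, 256/15, 0, -512/105, 0, …
g: a_k = 0, 4, 0, -2/3, 0, 1/30, 0, -1/1260, 0, 1/90720, …
f+g: L₀ = lclm(L_f,L_g), ord ≤ 2+2.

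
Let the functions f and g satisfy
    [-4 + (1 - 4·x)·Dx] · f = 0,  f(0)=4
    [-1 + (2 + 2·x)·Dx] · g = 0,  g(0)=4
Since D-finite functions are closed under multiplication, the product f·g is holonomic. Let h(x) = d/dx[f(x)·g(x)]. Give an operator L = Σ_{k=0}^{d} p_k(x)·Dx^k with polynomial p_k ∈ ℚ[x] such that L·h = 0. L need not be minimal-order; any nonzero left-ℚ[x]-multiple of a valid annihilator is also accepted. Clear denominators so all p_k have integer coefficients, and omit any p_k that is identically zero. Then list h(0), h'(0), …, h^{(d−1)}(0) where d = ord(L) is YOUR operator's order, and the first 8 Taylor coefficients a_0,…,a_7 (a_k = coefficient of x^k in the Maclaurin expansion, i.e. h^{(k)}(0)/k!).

f: a_k = 4, 16, 64, 256, 1024, 4096, 16384, 65536, …
g: a_k = 4, 2, -1/2, 1/4, -5/32, 7/64, -21/256, 33/512, …
h₀=f·g: eliminate ⇒ L₀, order ≤ 1·1.
h=h₀': d/dx-closure on L₀ ⇒ L.
L = (143 + 216·x + 48·x^2) + (-18 + 46·x + 96·x^2 + 32·x^3)·Dx  (order 1).
h: a_k = 72, 572, 3435, 36635/2, 1465435/16, 14068113/32, 262605007/128, 2400959635/256, …
ICs: h(0) = 72.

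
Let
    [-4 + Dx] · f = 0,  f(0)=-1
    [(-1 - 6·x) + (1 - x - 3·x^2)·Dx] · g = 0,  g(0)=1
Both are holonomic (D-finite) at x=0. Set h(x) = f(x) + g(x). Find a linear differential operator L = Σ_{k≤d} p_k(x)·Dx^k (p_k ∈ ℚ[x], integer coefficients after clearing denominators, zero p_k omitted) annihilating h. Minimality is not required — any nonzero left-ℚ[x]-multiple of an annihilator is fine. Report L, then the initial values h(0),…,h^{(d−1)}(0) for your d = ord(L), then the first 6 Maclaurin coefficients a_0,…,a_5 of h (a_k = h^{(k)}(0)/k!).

f: a_k = -1, -4, -8, -32/3, -32/3, -128/15, …
g: a_k = 1, 1, 4, 7, 19, 40, …
Sum ⇒ L₀ = lclm(L_f,L_g) in ℚ(x)⟨Dx⟩.
L = (16 - 8·x + 360·x^2 + 288·x^3) + (8 - 50·x - 134·x^2 + 96·x^3 + 144·x^4)·Dx + (-3 + 13·x + 11·x^2 - 42·x^3 - 36·x^4)·Dx^2  (order 2).
h: a_k = 0, -3, -4, -11/3, 25/3, 472/15, …
ICs: h(0) = 0, h′(0) = -3.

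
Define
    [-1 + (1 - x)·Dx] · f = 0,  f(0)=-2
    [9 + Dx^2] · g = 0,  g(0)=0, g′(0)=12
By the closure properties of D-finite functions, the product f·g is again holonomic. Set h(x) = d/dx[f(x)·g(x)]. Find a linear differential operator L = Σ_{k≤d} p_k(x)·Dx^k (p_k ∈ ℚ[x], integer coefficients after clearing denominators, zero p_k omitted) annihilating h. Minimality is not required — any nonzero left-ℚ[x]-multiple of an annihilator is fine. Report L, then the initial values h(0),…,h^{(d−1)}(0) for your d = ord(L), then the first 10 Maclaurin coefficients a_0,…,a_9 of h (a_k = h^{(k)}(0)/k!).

f: a_k = -2, -2, -2, -2, -2, -2, -2, -2, -2, -2, …
g: a_k = 0, 12, 0, -18, 0, 81/10, 0, -243/140, 0, 243/1120, …
Product ⇒ symmetric product L₀, ord ≤ 2.
Differentiate: ansatz ord ≤ ord L₀ ⇒ L.
L = (7 - 18·x + 9·x^2) + (-2 + 2·x)·Dx + (1 - 2·x + x^2)·Dx^2  (order 2).
h: a_k = -24, -48, 36, 48, -21, -126/5, -51/10, -204/35, -837/80, -93/8, …
ICs: h(0) = -24, h′(0) = -48.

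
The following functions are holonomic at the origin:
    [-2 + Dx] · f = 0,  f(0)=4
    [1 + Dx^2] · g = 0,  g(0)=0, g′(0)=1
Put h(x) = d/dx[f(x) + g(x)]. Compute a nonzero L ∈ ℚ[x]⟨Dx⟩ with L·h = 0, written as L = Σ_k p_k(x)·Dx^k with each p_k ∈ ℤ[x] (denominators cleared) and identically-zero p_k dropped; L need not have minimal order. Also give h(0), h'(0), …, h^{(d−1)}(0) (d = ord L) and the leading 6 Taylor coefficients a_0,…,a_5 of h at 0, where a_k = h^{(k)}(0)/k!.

L = 2 - Dx + 2·Dx^2 - Dx^3  (order 3).
h: a_k = 9, 16, 31/2, 32/3, 43/8, 32/15, …
ICs: h(0) = 9, h′(0) = 16, h′′(0) = 31.

f: a_k = 4, 8, 8, 16/3, 8/3, 16/15, …
g: a_k = 0, 1, 0, -1/6, 0, 1/120, …
f+g: L₀ = lclm(L_f,L_g), ord ≤ 1+2.
Differentiate: ansatz ord ≤ ord L₀ ⇒ L.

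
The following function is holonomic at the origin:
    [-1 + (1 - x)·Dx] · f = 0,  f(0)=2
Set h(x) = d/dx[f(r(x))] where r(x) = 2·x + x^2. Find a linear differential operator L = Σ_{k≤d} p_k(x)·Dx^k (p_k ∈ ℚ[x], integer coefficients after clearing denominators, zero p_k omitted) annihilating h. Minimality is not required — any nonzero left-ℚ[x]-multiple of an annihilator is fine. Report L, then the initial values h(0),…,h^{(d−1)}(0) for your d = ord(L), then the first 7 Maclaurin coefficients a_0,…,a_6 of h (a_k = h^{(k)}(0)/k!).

L = (5 + 6·x + 3·x^2) + (-1 + x + 3·x^2 + x^3)·Dx  (order 1).
h: a_k = 4, 20, 72, 232, 700, 2028, 5712, …
ICs: h(0) = 4.

f: a_k = 2, 2, 2, 2, 2, 2, 2, …
f∘r: x↦r, Dx↦Dx/r' in L_f ⇒ L₀.
h₀' ⇒ L via d/dx closure of L₀.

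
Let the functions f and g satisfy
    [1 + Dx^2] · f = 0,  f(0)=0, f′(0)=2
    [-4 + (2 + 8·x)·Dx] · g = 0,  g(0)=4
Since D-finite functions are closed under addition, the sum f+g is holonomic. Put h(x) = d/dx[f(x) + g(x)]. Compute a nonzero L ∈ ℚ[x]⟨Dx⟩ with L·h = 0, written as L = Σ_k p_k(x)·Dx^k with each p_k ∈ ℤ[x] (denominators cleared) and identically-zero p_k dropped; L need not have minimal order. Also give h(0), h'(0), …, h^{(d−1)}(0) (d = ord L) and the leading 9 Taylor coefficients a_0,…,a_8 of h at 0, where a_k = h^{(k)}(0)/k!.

L = (-122 - 16·x - 32·x^2) + (-13 - 60·x - 48·x^2 - 64·x^3)·Dx + (-122 - 16·x - 32·x^2)·Dx^2 + (-13 - 60·x - 48·x^2 - 64·x^3)·Dx^3  (order 3).
h: a_k = 10, -16, 47, -160, 6721/12, -2016, 2661119/360, -27456, 2075673601/20160, …
ICs: h(0) = 10, h′(0) = -16, h′′(0) = 94.

f: a_k = 0, 2, 0, -1/3, 0, 1/60, 0, -1/2520, 0, …
g: a_k = 4, 8, -8, 16, -40, 112, -336, 1056, -3432, …
Sum ⇒ L₀ = lclm(L_f,L_g) in ℚ(x)⟨Dx⟩.
Derive L from L₀ (diff closure).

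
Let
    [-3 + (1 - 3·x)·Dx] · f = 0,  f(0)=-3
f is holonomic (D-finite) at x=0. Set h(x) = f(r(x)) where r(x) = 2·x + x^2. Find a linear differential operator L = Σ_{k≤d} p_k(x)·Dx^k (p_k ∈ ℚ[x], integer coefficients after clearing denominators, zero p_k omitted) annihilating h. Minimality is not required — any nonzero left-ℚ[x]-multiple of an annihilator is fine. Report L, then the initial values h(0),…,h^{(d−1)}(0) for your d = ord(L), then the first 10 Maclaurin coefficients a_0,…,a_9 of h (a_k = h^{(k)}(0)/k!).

L = (6 + 6·x) + (-1 + 6·x + 3·x^2)·Dx  (order 1).
h: a_k = -3, -18, -117, -756, -4887, -31590, -204201, -1319976, -8532459, -55154682, …
ICs: h(0) = -3.

f: a_k = -3, -9, -27, -81, -243, -729, -2187, -6561, -19683, -59049, …
L₀ from L_f via x↦r, Dx↦r'^{-1}Dx.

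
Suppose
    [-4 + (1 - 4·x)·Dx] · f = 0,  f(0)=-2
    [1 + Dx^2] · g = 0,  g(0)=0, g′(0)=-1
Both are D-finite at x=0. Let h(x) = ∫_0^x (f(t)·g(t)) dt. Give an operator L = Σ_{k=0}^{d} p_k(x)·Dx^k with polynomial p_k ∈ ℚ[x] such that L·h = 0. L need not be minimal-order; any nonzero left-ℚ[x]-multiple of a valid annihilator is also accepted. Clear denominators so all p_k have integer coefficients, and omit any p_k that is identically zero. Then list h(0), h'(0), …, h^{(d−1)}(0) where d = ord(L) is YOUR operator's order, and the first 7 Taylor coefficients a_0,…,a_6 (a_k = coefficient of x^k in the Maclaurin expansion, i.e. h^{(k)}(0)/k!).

L = (-1 + 4·x)·Dx + 8·Dx^2 + (-1 + 4·x)·Dx^3  (order 3).
h: a_k = 0, 0, 1, 8/3, 95/12, 76/3, 30401/360, …
ICs: h(0) = 0, h′(0) = 0, h′′(0) = 2.

f: a_k = -2, -8, -32, -128, -512, -2048, -8192, …
g: a_k = 0, -1, 0, 1/6, 0, -1/120, 0, …
L₀ := L_f ⊗_s L_g (sym. prod.), ord ≤ 2.
∫: right-multiply L₀ by Dx.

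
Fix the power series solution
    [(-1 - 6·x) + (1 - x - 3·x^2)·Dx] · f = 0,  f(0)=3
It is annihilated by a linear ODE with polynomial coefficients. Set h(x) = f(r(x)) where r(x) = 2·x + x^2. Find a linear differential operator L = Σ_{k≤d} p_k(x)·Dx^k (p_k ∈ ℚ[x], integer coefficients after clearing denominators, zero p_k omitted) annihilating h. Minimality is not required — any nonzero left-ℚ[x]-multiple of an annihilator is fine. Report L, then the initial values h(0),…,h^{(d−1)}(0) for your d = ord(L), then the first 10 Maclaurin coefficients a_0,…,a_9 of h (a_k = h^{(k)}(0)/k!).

L = (2 + 26·x + 36·x^2 + 12·x^3) + (-1 + 2·x + 13·x^2 + 12·x^3 + 3·x^4)·Dx  (order 1).
h: a_k = 3, 6, 51, 216, 1176, 5790, 29613, 149256, 756489, 3826032, …
ICs: h(0) = 3.

f: a_k = 3, 3, 12, 21, 57, 120, 291, 651, 1524, 3477, …
Substitute x→r, Dx→(1/r')Dx; clear ⇒ L₀.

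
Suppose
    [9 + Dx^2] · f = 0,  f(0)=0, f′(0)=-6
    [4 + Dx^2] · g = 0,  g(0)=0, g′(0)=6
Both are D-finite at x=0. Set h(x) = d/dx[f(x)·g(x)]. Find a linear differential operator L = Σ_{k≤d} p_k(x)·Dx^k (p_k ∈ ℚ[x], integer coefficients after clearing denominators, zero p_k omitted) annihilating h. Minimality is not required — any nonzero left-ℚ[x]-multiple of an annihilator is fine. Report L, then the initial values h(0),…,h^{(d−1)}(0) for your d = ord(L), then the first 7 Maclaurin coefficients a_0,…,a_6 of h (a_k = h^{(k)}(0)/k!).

f: a_k = 0, -6, 0, 9, 0, -81/20, 0, …
g: a_k = 0, 6, 0, -4, 0, 4/5, 0, …
f·g: L₀ = L_f ⊗_s L_g, ord ≤ 2·2.
h=h₀': d/dx-closure on L₀ ⇒ L.
L = 25 + 26·Dx^2 + Dx^4  (order 4).
h: a_k = 0, -72, 0, 312, 0, -1953/5, 0, …
ICs: h(0) = 0, h′(0) = -72, h′′(0) = 0, h′′′(0) = 1872.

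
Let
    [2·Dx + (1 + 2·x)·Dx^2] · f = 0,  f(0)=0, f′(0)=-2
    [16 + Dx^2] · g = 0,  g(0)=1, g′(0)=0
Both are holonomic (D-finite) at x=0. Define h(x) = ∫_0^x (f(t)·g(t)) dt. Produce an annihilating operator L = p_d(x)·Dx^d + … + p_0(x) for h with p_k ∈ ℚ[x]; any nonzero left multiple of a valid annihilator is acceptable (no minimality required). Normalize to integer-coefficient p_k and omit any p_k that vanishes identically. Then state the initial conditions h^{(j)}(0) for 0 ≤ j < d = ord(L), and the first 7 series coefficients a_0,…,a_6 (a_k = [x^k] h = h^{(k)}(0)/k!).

L = (2688 + 27648·x + 93184·x^2 + 131072·x^3 + 65536·x^4)·Dx + (896 + 5888·x + 12288·x^2 + 8192·x^3)·Dx^2 + (408 + 3712·x + 11904·x^2 + 16384·x^3 + 8192·x^4)·Dx^3 + (56 + 368·x + 768·x^2 + 512·x^3)·Dx^4 + (15 + 124·x + 380·x^2 + 512·x^3 + 256·x^4)·Dx^5  (order 5).
h: a_k = 0, 0, -1, 2/3, 10/3, -12/5, -16/15, …
ICs: h(0) = 0, h′(0) = 0, h′′(0) = -2, h′′′(0) = 4, h′′′′(0) = 80.

f: a_k = 0, -2, 2, -8/3, 4, -32/5, 32/3, …
g: a_k = 1, 0, -8, 0, 32/3, 0, -256/45, …
f·g: L₀ = L_f ⊗_s L_g, ord ≤ 2·2.
h=∫h₀ ⇒ L = L₀·Dx.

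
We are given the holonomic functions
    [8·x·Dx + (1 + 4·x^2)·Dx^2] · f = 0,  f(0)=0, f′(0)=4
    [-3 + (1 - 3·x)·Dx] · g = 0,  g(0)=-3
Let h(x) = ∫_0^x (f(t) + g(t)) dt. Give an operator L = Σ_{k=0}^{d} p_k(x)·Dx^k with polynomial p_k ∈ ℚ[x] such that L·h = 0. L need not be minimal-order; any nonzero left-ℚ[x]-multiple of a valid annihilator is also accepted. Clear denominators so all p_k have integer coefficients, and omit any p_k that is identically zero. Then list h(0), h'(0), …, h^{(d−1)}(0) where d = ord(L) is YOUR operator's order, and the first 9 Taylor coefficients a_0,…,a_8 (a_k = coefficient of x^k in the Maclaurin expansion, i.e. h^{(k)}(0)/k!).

f: a_k = 0, 4, 0, -16/3, 0, 64/5, 0, -256/7, 0, …
g: a_k = -3, -9, -27, -81, -243, -729, -2187, -6561, -19683, …
f+g: L₀ = lclm(L_f,L_g), ord ≤ 2+1.
Integrate: L := L₀·Dx.
L = (24 - 288·x - 288·x^2)·Dx^2 + (-31 + 24·x - 204·x^2 - 288·x^3)·Dx^3 + (3 - 5·x - 20·x^3 - 48·x^4)·Dx^4  (order 4).
h: a_k = 0, -3, -5/2, -9, -259/12, -243/5, -3581/30, -2187/7, -46183/56, …
ICs: h(0) = 0, h′(0) = -3, h′′(0) = -5, h′′′(0) = -54.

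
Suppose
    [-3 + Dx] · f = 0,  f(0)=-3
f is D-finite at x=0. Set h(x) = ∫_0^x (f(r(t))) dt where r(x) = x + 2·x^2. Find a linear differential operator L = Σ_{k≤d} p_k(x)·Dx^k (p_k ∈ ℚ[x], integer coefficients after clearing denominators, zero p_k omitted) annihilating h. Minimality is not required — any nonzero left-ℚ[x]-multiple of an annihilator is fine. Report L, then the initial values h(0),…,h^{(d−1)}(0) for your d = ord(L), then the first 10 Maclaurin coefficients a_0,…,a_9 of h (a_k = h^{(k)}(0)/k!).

L = (-3 - 12·x)·Dx + Dx^2  (order 2).
h: a_k = 0, -3, -9/2, -21/2, -135/8, -1161/40, -3321/80, -33183/560, -338661/4480, -84519/896, …
ICs: h(0) = 0, h′(0) = -3.

f: a_k = -3, -9, -27/2, -27/2, -81/8, -243/40, -243/80, -729/560, -2187/4480, -729/4480, …
Change of var in L_f (x↦r) gives L₀.
h=∫h₀ ⇒ L = L₀·Dx.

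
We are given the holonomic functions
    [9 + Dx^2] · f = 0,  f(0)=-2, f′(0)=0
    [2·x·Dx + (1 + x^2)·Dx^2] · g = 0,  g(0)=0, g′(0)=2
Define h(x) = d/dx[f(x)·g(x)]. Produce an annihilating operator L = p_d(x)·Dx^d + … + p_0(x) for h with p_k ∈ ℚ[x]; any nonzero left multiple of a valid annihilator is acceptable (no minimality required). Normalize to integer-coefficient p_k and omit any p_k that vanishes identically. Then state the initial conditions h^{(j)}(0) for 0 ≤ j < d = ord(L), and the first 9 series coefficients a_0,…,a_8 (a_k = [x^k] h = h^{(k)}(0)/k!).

L = (20358 + 86886·x^2 + 157437·x^4 + 155520·x^6 + 96228·x^8 + 36450·x^10 + 6561·x^12) + (6372·x + 25596·x^3 + 39960·x^5 + 32400·x^7 + 14580·x^9 + 2916·x^11)·Dx + (3432 + 15828·x^2 + 31110·x^4 + 33588·x^6 + 22032·x^8 + 8424·x^10 + 1458·x^12)·Dx^2 + (708·x + 2844·x^3 + 4440·x^5 + 3600·x^7 + 1620·x^9 + 324·x^11)·Dx^3 + (130 + 686·x^2 + 1513·x^4 + 1812·x^6 + 1260·x^8 + 486·x^10 + 81·x^12)·Dx^4  (order 4).
h: a_k = -4, 0, 58, 0, -203/2, 0, 1781/20, 0, -15557/224, …
ICs: h(0) = -4, h′(0) = 0, h′′(0) = 116, h′′′(0) = 0.

f: a_k = -2, 0, 9, 0, -27/4, 0, 81/40, 0, -729/2240, …
g: a_k = 0, 2, 0, -2/3, 0, 2/5, 0, -2/7, 0, …
h₀=f·g: eliminate ⇒ L₀, order ≤ 2·2.
Derive L from L₀ (diff closure).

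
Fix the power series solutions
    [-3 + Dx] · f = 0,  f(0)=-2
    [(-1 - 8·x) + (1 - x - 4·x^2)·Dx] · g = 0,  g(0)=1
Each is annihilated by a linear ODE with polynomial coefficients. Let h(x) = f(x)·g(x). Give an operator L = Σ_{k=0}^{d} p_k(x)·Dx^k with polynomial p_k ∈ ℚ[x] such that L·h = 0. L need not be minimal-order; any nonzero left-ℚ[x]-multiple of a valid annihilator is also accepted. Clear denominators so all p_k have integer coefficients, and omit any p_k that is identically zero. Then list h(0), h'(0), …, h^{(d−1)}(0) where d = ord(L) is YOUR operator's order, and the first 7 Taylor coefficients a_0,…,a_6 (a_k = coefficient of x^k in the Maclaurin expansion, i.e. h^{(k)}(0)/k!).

f: a_k = -2, -6, -9, -9, -27/4, -81/20, -81/40, …
g: a_k = 1, 1, 5, 9, 29, 65, 181, …
Sym-product of L_f,L_g gives L₀ (≤ ord 1).
L = (4 + 5·x - 12·x^2) + (-1 + x + 4·x^2)·Dx  (order 1).
h: a_k = -2, -8, -25, -66, -691/4, -2204/5, -45353/40, …
ICs: h(0) = -2.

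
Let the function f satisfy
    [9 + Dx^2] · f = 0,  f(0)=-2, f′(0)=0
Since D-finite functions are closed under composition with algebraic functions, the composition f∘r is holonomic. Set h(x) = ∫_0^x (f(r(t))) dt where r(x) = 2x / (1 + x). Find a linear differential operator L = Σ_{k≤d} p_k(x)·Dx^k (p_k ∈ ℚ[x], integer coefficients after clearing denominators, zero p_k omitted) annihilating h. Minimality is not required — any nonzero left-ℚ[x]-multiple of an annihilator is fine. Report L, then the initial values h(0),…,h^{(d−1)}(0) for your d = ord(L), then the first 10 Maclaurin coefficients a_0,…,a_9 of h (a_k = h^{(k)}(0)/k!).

f: a_k = -2, 0, 9, 0, -27/4, 0, 81/40, 0, -729/2240, 0, …
Substitute x→r, Dx→(1/r')Dx; clear ⇒ L₀.
∫: right-multiply L₀ by Dx.
L = 36·Dx + (2 + 6·x + 6·x^2 + 2·x^3)·Dx^2 + (1 + 4·x + 6·x^2 + 4·x^3 + x^4)·Dx^3  (order 3).
h: a_k = 0, -2, 0, 12, -18, 0, 48, -3852/35, 729/5, -692/7, …
ICs: h(0) = 0, h′(0) = -2, h′′(0) = 0.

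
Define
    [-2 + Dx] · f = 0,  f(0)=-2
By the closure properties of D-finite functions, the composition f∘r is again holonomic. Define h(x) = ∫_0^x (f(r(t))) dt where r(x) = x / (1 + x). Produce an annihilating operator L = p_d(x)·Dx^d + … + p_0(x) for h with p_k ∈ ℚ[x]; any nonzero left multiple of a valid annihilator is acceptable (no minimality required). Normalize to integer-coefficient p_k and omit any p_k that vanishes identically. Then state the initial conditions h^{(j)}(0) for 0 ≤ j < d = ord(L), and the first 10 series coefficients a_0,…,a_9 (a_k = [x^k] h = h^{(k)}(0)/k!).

L = -2·Dx + (1 + 2·x + x^2)·Dx^2  (order 2).
h: a_k = 0, -2, -2, 0, 1/3, -4/15, 2/15, -8/315, -5/126, 64/945, …
ICs: h(0) = 0, h′(0) = -2.

f: a_k = -2, -4, -4, -8/3, -4/3, -8/15, -8/45, -16/315, -4/315, -8/2835, …
f∘r: x↦r, Dx↦Dx/r' in L_f ⇒ L₀.
h=∫₀ˣh₀: take L = L₀·Dx.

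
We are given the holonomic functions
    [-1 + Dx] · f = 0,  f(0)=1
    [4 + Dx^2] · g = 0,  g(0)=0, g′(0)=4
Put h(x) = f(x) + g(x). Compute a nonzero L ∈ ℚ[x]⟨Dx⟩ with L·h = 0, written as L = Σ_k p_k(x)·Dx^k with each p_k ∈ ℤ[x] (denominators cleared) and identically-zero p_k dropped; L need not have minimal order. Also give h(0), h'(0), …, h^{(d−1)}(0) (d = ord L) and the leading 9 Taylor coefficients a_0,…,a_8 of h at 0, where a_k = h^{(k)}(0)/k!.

f: a_k = 1, 1, 1/2, 1/6, 1/24, 1/120, 1/720, 1/5040, 1/40320, …
g: a_k = 0, 4, 0, -8/3, 0, 8/15, 0, -16/315, 0, …
f+g: L₀ = lclm(L_f,L_g), ord ≤ 1+2.
L = -4 + 4·Dx - Dx^2 + Dx^3  (order 3).
h: a_k = 1, 5, 1/2, -5/2, 1/24, 13/24, 1/720, -17/336, 1/40320, …
ICs: h(0) = 1, h′(0) = 5, h′′(0) = 1.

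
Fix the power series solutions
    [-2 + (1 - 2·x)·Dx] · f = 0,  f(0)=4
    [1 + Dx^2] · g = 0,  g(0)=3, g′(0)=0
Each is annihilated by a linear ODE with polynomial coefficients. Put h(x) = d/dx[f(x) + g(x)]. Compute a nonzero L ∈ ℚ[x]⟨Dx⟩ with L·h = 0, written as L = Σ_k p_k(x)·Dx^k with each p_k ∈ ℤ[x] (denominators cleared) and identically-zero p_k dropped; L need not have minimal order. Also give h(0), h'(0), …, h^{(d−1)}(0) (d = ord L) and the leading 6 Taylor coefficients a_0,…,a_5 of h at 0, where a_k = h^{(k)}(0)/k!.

f: a_k = 4, 8, 16, 32, 64, 128, …
g: a_k = 3, 0, -3/2, 0, 1/8, 0, …
L₀ := lclm(L_f,L_g); ord L₀ ≤ 1+2.
Differentiate: ansatz ord ≤ ord L₀ ⇒ L.
L = (196 - 16·x + 16·x^2) + (-25 + 54·x - 12·x^2 + 8·x^3)·Dx + (196 - 16·x + 16·x^2)·Dx^2 + (-25 + 54·x - 12·x^2 + 8·x^3)·Dx^3  (order 3).
h: a_k = 8, 29, 96, 513/2, 640, 61439/40, …
ICs: h(0) = 8, h′(0) = 29, h′′(0) = 192.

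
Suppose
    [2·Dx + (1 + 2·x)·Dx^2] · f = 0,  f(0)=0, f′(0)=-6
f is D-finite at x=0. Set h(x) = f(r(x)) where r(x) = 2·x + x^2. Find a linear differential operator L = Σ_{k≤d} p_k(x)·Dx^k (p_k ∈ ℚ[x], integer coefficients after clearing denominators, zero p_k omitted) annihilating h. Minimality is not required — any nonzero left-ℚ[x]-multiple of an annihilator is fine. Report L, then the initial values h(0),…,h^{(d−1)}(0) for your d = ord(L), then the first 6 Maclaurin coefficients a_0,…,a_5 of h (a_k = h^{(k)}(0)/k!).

L = (3 + 4·x + 2·x^2)·Dx + (1 + 5·x + 6·x^2 + 2·x^3)·Dx^2  (order 2).
h: a_k = 0, -12, 18, -40, 102, -1392/5, …
ICs: h(0) = 0, h′(0) = -12.

f: a_k = 0, -6, 6, -8, 12, -96/5, …
Substitute x→r, Dx→(1/r')Dx; clear ⇒ L₀.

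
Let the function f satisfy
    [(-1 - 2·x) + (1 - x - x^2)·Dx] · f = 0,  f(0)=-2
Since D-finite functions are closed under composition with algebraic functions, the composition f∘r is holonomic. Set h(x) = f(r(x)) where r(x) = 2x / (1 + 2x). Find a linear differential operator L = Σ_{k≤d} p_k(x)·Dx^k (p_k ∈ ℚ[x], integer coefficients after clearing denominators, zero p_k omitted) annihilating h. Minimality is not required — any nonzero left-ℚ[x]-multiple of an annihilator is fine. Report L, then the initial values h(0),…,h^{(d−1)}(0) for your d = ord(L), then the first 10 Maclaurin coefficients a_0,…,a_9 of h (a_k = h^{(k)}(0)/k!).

f: a_k = -2, -2, -4, -6, -10, -16, -26, -42, -68, -110, …
h₀=f(r): pull back L_f along r ⇒ L₀.
L = (2 + 12·x) + (-1 - 4·x + 8·x^3)·Dx  (order 1).
h: a_k = -2, -4, -8, 0, -32, 64, -256, 768, -2560, 8192, …
ICs: h(0) = -2.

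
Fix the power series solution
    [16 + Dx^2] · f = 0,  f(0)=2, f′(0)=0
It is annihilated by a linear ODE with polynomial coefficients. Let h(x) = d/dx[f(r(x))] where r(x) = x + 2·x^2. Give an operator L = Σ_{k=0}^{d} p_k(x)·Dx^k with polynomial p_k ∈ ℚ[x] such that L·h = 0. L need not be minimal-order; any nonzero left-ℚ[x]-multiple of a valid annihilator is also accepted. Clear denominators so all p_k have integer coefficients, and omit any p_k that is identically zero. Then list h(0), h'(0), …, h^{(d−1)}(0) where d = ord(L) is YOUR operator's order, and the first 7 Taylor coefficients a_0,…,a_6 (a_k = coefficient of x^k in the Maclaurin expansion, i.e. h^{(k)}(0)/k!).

L = (64 + 256·x + 1536·x^2 + 4096·x^3 + 4096·x^4) + (-12 - 48·x)·Dx + (1 + 8·x + 16·x^2)·Dx^2  (order 2).
h: a_k = 0, -32, -192, -512/3, 2560/3, 45056/15, 57344/15, …
ICs: h(0) = 0, h′(0) = -32.

f: a_k = 2, 0, -16, 0, 64/3, 0, -512/45, …
L₀ from L_f via x↦r, Dx↦r'^{-1}Dx.
h=h₀': d/dx-closure on L₀ ⇒ L.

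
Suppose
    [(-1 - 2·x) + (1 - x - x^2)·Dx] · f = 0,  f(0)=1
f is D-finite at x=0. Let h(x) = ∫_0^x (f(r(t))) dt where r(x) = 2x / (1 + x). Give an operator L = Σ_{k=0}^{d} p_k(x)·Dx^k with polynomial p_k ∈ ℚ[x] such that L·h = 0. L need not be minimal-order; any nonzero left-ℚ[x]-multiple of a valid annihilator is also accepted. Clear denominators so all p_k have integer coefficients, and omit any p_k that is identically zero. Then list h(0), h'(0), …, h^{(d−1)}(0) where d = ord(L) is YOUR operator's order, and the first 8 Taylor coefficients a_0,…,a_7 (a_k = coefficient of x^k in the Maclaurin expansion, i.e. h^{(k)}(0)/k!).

L = (2 + 10·x)·Dx + (-1 - x + 5·x^2 + 5·x^3)·Dx^2  (order 2).
h: a_k = 0, 1, 1, 2, 5/2, 6, 25/3, 150/7, …
ICs: h(0) = 0, h′(0) = 1.

f: a_k = 1, 1, 2, 3, 5, 8, 13, 21, …
Substitute x→r, Dx→(1/r')Dx; clear ⇒ L₀.
∫: right-multiply L₀ by Dx.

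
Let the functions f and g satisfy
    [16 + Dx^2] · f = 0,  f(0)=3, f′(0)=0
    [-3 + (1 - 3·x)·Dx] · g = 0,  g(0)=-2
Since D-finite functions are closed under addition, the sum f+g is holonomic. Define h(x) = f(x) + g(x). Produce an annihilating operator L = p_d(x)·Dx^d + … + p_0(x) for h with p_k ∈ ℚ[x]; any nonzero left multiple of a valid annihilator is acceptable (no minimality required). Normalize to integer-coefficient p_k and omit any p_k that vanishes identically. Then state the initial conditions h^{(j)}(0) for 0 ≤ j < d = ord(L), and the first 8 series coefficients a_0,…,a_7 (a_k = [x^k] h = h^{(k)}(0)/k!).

L = (-1680 + 2304·x - 3456·x^2) + (272 - 1584·x + 3456·x^2 - 3456·x^3)·Dx + (-105 + 144·x - 216·x^2)·Dx^2 + (17 - 99·x + 216·x^2 - 216·x^3)·Dx^3  (order 3).
h: a_k = 1, -6, -42, -54, -130, -486, -22126/15, -4374, …
ICs: h(0) = 1, h′(0) = -6, h′′(0) = -84.

f: a_k = 3, 0, -24, 0, 32, 0, -256/15, 0, …
g: a_k = -2, -6, -18, -54, -162, -486, -1458, -4374, …
Sum ⇒ L₀ = lclm(L_f,L_g) in ℚ(x)⟨Dx⟩.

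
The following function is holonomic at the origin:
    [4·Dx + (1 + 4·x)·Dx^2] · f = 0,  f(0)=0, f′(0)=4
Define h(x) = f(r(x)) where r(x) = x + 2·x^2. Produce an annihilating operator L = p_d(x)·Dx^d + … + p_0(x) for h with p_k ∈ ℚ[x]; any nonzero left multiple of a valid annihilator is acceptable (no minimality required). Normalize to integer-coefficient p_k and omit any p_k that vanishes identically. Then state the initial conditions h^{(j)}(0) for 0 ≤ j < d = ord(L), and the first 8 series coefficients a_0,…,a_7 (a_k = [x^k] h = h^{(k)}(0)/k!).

L = (16·x + 32·x^2)·Dx + (1 + 8·x + 24·x^2 + 32·x^3)·Dx^2  (order 2).
h: a_k = 0, 4, 0, -32/3, 32, -256/5, 0, 2048/7, …
ICs: h(0) = 0, h′(0) = 4.

f: a_k = 0, 4, -8, 64/3, -64, 1024/5, -2048/3, 16384/7, …
Substitute x→r, Dx→(1/r')Dx; clear ⇒ L₀.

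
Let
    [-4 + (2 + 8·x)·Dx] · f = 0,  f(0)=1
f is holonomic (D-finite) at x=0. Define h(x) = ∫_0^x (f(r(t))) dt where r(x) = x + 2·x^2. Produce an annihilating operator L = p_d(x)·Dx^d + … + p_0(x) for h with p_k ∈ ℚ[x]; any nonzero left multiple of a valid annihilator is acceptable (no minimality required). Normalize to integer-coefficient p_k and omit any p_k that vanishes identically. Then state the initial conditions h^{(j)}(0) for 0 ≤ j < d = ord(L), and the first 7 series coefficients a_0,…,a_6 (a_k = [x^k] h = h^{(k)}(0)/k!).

L = (-2 - 8·x)·Dx + (1 + 4·x + 8·x^2)·Dx^2  (order 2).
h: a_k = 0, 1, 1, 2/3, -1, 6/5, -2/3, …
ICs: h(0) = 0, h′(0) = 1.

f: a_k = 1, 2, -2, 4, -10, 28, -84, …
L₀ from L_f via x↦r, Dx↦r'^{-1}Dx.
∫: right-multiply L₀ by Dx.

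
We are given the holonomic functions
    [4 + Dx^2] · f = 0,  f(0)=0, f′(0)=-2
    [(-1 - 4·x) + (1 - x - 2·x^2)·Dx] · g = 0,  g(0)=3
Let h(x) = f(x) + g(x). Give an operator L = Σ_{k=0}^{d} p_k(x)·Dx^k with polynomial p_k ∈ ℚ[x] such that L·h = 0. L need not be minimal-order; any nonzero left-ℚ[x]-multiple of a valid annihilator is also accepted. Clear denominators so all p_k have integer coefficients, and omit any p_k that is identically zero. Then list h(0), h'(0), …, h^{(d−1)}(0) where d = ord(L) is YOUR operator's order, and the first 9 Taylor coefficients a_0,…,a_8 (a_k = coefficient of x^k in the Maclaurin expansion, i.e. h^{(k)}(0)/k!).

L = (-68 - 304·x - 200·x^2 - 320·x^3 - 160·x^4 - 128·x^5) + (20 - 12·x - 24·x^2 - 8·x^3 - 48·x^4 - 96·x^5 - 64·x^6)·Dx + (-17 - 76·x - 50·x^2 - 80·x^3 - 40·x^4 - 32·x^5)·Dx^2 + (5 - 3·x - 6·x^2 - 2·x^3 - 12·x^4 - 24·x^5 - 16·x^6)·Dx^3  (order 3).
h: a_k = 3, 1, 9, 49/3, 33, 941/15, 129, 80333/315, 513, …
ICs: h(0) = 3, h′(0) = 1, h′′(0) = 18.

f: a_k = 0, -2, 0, 4/3, 0, -4/15, 0, 8/315, 0, …
g: a_k = 3, 3, 9, 15, 33, 63, 129, 255, 513, …
L₀ := lclm(L_f,L_g); ord L₀ ≤ 2+1.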